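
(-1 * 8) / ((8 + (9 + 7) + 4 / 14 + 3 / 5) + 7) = -70 / 279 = -0.25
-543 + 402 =-141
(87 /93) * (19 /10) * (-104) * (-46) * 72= 94895424 /155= 612228.54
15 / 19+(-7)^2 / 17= 1186 / 323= 3.67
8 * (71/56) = 71/7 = 10.14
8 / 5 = 1.60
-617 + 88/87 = -53591/87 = -615.99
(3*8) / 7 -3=3 / 7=0.43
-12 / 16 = -3 / 4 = -0.75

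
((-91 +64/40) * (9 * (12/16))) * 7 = -84483/20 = -4224.15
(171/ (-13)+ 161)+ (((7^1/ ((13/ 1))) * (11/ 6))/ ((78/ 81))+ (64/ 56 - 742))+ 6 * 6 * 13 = -586701/ 4732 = -123.99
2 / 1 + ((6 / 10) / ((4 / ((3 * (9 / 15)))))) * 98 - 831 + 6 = -39827 / 50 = -796.54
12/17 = 0.71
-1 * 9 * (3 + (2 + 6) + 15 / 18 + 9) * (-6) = 1125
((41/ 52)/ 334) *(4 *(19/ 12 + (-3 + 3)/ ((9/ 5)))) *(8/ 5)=779/ 32565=0.02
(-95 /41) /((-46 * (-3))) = -95 /5658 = -0.02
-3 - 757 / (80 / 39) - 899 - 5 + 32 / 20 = -20391 / 16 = -1274.44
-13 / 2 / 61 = -13 / 122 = -0.11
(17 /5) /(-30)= -17 /150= -0.11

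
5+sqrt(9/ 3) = sqrt(3)+5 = 6.73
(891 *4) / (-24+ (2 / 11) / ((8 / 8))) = -19602 / 131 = -149.63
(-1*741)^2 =549081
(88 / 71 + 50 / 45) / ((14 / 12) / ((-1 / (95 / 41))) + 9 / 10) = -307910 / 236217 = -1.30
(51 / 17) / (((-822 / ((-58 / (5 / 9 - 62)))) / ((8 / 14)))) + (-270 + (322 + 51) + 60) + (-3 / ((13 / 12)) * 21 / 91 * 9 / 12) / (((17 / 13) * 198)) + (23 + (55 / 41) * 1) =19804669678483 / 105716444834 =187.34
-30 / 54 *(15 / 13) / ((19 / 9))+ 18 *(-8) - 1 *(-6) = -34161 / 247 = -138.30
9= 9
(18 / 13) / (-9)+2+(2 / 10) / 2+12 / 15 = 357 / 130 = 2.75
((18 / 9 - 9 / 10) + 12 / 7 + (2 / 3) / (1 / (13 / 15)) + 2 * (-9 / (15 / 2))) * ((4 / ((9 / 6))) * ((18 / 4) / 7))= 250 / 147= 1.70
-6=-6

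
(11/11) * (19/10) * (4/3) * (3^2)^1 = 114/5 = 22.80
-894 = -894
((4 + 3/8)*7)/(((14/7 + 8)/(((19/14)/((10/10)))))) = 133/32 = 4.16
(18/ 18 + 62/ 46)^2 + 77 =43649/ 529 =82.51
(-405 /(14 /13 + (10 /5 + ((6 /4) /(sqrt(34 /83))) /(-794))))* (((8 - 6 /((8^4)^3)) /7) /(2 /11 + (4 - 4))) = -213270523581412522271475 /257772993394763628544 - 246482454279895936245* sqrt(2822) /16497471577264872226816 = -828.15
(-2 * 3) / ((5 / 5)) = -6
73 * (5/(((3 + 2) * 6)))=12.17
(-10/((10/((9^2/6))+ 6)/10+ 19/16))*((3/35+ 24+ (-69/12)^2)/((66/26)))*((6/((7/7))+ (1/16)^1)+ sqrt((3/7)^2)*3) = -15408004365/17338552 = -888.66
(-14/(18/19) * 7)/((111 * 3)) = -931/2997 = -0.31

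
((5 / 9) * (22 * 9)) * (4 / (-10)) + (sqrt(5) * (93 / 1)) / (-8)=-44-93 * sqrt(5) / 8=-69.99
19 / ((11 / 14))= 266 / 11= 24.18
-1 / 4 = -0.25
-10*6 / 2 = -30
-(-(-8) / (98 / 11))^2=-0.81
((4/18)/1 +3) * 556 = 16124/9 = 1791.56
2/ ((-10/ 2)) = -2/ 5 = -0.40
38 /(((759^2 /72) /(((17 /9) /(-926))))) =-2584 /266725503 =-0.00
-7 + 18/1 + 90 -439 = -338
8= 8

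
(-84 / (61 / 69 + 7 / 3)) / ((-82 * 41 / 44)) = 0.34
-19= -19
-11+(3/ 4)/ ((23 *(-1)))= -1015/ 92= -11.03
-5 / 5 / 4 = -1 / 4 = -0.25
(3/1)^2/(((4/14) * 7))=9/2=4.50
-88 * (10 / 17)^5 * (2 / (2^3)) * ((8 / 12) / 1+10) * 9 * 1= -211200000 / 1419857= -148.75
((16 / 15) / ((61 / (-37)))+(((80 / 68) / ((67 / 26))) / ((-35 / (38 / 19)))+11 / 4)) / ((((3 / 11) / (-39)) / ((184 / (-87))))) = 398672194778 / 634690665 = 628.14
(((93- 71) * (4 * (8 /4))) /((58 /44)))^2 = 14992384 /841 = 17826.85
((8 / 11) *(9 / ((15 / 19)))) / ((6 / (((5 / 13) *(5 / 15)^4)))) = 76 / 11583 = 0.01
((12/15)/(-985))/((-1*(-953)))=-4/4693525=-0.00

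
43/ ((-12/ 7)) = -301/ 12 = -25.08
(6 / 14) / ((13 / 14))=6 / 13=0.46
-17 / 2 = -8.50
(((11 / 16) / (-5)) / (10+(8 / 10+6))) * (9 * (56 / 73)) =-33 / 584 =-0.06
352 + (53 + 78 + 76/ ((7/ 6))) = 548.14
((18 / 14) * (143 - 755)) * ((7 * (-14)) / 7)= 11016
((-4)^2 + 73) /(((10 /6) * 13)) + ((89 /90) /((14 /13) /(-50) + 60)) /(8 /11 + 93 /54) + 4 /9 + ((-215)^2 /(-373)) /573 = 342213567229799 /78804039894255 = 4.34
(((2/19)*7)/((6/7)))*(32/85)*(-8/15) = -12544/72675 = -0.17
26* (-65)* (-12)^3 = 2920320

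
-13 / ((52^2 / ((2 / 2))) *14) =-1 / 2912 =-0.00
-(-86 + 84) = 2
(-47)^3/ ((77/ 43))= -4464389/ 77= -57979.08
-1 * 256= -256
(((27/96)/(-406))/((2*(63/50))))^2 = 625/8270811136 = 0.00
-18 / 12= -3 / 2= -1.50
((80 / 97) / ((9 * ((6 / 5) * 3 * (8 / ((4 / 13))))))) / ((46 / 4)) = 200 / 2349243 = 0.00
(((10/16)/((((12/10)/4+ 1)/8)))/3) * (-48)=-800/13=-61.54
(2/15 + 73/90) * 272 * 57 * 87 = 1273912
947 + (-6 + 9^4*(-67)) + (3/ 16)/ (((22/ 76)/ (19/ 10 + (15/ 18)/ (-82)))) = -438644.78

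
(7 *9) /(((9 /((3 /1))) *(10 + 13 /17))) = 119 /61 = 1.95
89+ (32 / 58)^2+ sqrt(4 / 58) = sqrt(58) / 29+ 75105 / 841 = 89.57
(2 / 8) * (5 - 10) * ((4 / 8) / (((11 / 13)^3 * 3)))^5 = -255929465070453785 / 129929127061504408704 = -0.00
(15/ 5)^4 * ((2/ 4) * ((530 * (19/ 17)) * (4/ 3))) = 543780/ 17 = 31987.06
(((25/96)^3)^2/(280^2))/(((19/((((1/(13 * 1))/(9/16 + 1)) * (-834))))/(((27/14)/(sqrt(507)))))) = -54296875 * sqrt(3)/127719747423830016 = -0.00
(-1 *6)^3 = -216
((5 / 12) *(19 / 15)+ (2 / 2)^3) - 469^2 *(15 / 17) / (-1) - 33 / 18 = 118778753 / 612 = 194082.93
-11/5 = -2.20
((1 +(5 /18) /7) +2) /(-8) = -383 /1008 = -0.38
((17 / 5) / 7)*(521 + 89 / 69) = 612646 / 2415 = 253.68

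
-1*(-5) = 5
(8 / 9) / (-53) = -0.02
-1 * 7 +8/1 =1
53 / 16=3.31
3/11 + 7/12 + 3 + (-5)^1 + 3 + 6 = 1037/132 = 7.86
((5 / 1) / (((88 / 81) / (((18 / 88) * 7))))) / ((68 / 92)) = 8.92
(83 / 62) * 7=9.37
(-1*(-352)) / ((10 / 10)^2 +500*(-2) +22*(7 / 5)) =-1760 / 4841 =-0.36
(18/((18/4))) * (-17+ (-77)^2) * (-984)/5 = -23269632/5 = -4653926.40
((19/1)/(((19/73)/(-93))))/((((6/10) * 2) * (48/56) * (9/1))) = -79205/108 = -733.38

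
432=432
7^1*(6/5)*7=294/5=58.80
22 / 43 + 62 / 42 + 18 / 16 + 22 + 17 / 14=190187 / 7224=26.33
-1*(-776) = 776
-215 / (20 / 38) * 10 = -4085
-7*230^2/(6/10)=-1851500/3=-617166.67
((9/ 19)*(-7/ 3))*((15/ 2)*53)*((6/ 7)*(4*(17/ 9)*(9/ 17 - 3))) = 133560/ 19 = 7029.47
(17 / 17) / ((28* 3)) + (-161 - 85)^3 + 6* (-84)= -1250544959 / 84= -14887439.99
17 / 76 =0.22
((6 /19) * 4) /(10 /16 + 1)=192 /247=0.78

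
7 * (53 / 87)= 371 / 87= 4.26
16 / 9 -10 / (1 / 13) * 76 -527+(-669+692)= -93440 / 9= -10382.22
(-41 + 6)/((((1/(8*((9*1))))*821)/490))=-1234800/821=-1504.02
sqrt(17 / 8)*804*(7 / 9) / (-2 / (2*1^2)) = -911.57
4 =4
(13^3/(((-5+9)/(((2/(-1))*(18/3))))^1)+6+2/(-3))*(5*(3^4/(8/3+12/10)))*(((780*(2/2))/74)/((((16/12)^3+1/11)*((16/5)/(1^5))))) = -11585294881875/12549808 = -923145.19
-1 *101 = -101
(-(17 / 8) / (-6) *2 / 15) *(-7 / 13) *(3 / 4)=-119 / 6240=-0.02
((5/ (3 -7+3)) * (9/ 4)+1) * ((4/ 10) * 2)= -41/ 5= -8.20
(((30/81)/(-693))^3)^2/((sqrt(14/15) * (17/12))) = 2000000 * sqrt(210)/1702188685018622477174735853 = 0.00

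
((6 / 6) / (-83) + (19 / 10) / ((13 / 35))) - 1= 8855 / 2158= 4.10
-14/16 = -7/8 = -0.88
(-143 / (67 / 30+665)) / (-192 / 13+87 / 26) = 3380 / 180153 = 0.02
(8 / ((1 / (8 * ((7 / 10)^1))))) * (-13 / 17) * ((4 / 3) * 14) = -163072 / 255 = -639.50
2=2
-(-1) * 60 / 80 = 3 / 4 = 0.75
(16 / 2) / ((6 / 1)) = 4 / 3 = 1.33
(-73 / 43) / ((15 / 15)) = -73 / 43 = -1.70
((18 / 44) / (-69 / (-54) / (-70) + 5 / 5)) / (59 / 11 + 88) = 5670 / 1270399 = 0.00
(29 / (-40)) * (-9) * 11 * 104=37323 / 5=7464.60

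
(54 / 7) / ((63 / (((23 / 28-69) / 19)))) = -5727 / 13034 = -0.44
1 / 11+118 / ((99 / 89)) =10511 / 99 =106.17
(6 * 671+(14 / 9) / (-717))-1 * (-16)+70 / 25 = 130505402 / 32265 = 4044.80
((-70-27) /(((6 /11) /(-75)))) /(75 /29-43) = -773575 /2344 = -330.02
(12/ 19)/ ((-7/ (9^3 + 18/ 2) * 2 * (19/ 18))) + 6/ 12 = -156881/ 5054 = -31.04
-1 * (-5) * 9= 45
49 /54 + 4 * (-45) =-9671 /54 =-179.09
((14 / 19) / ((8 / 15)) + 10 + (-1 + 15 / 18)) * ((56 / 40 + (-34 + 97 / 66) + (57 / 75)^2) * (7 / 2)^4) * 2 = -7737425487743 / 75240000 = -102836.60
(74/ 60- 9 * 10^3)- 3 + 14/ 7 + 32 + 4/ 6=-89671/ 10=-8967.10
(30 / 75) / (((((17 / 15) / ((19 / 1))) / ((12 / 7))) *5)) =1368 / 595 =2.30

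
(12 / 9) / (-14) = -2 / 21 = -0.10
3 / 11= 0.27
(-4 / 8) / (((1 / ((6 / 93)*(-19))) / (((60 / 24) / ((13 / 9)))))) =855 / 806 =1.06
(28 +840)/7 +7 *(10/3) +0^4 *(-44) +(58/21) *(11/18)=28165/189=149.02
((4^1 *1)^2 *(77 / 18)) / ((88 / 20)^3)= 875 / 1089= 0.80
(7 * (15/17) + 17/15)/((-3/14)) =-34.11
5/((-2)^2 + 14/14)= 1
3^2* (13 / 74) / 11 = 117 / 814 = 0.14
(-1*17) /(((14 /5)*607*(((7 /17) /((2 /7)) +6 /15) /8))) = -57800 /1329937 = -0.04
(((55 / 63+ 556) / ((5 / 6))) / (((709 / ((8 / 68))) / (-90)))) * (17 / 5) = -841992 / 24815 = -33.93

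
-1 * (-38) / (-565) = -38 / 565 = -0.07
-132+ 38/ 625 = -131.94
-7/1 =-7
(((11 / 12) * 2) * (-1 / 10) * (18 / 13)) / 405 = -11 / 17550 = -0.00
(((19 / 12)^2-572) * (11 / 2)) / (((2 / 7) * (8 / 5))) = -31572695 / 4608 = -6851.71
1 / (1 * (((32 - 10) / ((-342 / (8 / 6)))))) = -513 / 44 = -11.66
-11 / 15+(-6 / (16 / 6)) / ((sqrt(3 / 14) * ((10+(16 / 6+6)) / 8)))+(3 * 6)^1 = 259 / 15 - 9 * sqrt(42) / 28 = 15.18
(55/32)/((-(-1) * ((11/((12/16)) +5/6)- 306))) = -55/9296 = -0.01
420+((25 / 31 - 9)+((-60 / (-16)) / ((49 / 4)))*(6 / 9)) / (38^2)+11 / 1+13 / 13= 236888054 / 548359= 431.99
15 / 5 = 3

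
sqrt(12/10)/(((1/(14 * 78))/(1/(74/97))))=52962 * sqrt(30)/185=1568.03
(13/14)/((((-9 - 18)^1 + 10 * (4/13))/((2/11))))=-169/23947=-0.01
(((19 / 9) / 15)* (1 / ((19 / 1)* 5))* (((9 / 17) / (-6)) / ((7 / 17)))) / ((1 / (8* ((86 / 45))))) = -344 / 70875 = -0.00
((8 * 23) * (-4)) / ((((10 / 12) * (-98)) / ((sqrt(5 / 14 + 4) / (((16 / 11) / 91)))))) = 9867 * sqrt(854) / 245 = 1176.92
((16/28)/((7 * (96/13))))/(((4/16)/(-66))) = -143/49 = -2.92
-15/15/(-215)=0.00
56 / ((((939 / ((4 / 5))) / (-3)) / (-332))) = 74368 / 1565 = 47.52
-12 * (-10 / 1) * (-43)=-5160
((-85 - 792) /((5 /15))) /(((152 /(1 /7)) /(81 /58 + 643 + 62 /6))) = -99910471 /61712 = -1618.98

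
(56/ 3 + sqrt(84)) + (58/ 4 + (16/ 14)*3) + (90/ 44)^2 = 2*sqrt(21) + 414479/ 10164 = 49.94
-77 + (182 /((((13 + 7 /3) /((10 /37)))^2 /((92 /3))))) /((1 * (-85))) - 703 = -417528540 /535279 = -780.02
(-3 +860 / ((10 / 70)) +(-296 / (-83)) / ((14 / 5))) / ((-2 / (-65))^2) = 14773206825 / 2324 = 6356801.56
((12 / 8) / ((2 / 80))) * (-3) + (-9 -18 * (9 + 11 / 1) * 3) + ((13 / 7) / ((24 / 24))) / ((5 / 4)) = -44363 / 35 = -1267.51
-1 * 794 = -794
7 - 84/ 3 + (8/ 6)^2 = -173/ 9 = -19.22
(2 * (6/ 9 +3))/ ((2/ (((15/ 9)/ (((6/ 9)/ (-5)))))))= -275/ 6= -45.83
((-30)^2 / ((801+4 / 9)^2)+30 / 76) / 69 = 261060245 / 45471920506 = 0.01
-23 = -23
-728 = -728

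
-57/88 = -0.65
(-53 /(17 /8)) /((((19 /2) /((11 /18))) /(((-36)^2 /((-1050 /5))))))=9.90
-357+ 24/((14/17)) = -2295/7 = -327.86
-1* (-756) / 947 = 756 / 947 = 0.80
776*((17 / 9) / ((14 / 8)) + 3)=199432 / 63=3165.59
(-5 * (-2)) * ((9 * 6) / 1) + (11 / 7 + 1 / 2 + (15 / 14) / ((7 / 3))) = 26584 / 49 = 542.53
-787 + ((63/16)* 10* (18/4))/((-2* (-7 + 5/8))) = -52571/68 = -773.10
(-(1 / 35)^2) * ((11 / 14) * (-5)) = 11 / 3430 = 0.00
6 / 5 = 1.20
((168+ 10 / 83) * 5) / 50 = 6977 / 415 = 16.81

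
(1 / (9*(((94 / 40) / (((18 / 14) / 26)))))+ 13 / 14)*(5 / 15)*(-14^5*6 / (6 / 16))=-4894505728 / 1833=-2670215.89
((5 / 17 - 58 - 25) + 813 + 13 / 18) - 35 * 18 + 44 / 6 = 33155 / 306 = 108.35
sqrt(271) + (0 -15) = -15 + sqrt(271) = 1.46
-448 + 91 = -357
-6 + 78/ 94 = -243/ 47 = -5.17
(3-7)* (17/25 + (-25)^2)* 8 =-500544/25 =-20021.76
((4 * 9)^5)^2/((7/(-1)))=-3656158440062976/7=-522308348580425.14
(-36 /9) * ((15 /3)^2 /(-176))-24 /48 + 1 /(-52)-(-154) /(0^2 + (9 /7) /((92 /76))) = 3546739 /24453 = 145.04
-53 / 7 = -7.57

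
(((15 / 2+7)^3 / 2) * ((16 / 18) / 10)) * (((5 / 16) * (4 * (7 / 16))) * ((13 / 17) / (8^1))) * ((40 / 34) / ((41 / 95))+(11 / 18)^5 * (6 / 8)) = 10873186692293653 / 550244136517632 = 19.76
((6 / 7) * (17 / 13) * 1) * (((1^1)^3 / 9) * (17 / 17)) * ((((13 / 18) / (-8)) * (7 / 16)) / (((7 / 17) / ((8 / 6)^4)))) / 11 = -578 / 168399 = -0.00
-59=-59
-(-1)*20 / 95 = 4 / 19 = 0.21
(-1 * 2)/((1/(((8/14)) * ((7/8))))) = -1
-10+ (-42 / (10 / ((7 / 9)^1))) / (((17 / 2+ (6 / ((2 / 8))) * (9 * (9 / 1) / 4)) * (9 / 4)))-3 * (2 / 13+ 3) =-33784391 / 1735695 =-19.46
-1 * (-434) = 434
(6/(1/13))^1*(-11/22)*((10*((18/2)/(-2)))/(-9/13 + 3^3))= 2535/38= 66.71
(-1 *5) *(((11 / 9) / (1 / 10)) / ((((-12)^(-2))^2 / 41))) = -51955200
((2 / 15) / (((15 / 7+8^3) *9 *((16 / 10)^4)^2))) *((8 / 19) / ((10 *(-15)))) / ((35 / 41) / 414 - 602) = 2946875 / 942017632388775936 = 0.00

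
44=44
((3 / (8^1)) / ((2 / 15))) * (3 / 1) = 135 / 16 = 8.44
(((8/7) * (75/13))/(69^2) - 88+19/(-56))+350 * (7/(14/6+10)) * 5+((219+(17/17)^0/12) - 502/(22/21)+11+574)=192760645061/156740584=1229.81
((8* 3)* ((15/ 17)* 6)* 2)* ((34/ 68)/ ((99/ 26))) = 6240/ 187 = 33.37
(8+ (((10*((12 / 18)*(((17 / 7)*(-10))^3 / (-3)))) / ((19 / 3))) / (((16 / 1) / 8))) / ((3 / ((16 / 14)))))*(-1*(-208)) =82435510144 / 410571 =200782.59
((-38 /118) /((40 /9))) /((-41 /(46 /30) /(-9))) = -11799 /483800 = -0.02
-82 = -82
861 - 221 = 640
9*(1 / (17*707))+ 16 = 16.00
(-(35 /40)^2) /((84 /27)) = -63 /256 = -0.25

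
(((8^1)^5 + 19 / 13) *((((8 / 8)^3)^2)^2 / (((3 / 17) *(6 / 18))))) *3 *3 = 65178459 / 13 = 5013727.62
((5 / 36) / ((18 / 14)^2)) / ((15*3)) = 49 / 26244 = 0.00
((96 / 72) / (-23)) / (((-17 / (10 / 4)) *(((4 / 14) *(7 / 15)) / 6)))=150 / 391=0.38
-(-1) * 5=5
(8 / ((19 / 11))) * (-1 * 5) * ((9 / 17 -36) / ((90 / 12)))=109.52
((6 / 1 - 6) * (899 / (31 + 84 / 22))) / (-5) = 0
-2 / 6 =-0.33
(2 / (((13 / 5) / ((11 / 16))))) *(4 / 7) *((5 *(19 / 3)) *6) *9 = 47025 / 91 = 516.76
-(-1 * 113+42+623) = -552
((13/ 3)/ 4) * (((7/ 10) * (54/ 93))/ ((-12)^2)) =91/ 29760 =0.00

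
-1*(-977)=977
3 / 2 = 1.50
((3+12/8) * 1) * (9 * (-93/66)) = -57.07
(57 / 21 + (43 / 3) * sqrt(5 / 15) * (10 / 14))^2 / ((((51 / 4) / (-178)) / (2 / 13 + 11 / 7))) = -1791.89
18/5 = 3.60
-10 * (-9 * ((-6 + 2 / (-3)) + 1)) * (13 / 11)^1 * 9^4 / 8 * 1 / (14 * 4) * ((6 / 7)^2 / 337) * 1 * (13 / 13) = -195747435 / 10172008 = -19.24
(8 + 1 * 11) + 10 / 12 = 119 / 6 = 19.83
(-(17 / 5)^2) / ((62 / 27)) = -5.03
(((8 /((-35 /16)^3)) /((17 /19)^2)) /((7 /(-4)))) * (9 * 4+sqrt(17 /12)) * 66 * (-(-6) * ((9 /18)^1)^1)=1561460736 * sqrt(51) /86736125+337275518976 /86736125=4017.09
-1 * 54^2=-2916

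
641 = 641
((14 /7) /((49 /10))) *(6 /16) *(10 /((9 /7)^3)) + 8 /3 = 823 /243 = 3.39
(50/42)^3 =15625/9261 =1.69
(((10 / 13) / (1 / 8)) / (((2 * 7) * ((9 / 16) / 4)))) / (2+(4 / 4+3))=1280 / 2457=0.52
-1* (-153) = 153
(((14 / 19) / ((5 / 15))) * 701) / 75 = 9814 / 475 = 20.66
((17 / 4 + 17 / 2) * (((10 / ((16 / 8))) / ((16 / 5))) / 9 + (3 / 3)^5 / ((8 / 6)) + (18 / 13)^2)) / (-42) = -0.86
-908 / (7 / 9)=-8172 / 7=-1167.43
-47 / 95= -0.49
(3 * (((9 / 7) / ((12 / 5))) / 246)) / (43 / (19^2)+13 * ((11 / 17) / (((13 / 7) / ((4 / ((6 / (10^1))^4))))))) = 7456455 / 159690728456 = 0.00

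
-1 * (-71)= 71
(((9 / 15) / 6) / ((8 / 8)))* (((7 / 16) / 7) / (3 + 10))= 1 / 2080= 0.00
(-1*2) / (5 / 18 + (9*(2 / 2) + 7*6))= -36 / 923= -0.04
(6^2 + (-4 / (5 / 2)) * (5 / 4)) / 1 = 34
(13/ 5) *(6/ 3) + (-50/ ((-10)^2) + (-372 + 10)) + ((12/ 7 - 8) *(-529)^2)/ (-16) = 15341233/ 140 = 109580.24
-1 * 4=-4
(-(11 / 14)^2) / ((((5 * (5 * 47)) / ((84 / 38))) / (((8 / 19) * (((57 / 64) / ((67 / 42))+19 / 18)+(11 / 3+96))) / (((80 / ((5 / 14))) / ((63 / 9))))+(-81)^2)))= -232891956473 / 30556888320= -7.62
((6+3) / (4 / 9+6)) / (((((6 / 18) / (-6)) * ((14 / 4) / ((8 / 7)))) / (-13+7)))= 69984 / 1421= 49.25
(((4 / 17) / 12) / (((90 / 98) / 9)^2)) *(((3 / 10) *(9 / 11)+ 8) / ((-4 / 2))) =-7.76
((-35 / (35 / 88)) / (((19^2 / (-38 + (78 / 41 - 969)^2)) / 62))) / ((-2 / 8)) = 56539254.98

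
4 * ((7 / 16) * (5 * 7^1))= 245 / 4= 61.25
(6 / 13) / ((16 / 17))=51 / 104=0.49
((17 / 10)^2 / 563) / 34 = 17 / 112600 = 0.00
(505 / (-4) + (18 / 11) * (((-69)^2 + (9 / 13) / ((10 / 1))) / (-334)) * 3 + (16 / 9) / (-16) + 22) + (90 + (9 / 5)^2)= -1743046699 / 21492900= -81.10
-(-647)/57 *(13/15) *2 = 16822/855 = 19.67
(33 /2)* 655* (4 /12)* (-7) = -50435 /2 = -25217.50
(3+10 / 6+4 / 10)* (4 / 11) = 304 / 165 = 1.84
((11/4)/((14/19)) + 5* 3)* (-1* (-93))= 97557/56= 1742.09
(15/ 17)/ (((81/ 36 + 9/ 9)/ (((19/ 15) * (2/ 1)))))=152/ 221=0.69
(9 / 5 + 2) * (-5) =-19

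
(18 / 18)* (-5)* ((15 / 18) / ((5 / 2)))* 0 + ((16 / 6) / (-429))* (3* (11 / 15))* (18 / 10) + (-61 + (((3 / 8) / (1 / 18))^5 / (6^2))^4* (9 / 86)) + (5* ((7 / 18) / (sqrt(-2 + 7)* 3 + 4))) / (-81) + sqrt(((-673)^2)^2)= 399611988206419778365896792635777 / 166321016389787398963200 - 35* sqrt(5) / 14094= 2402654799.01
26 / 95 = 0.27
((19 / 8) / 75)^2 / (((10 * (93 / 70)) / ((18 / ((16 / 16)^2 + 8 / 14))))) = 17689 / 20460000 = 0.00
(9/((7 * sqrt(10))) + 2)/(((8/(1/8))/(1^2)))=9 * sqrt(10)/4480 + 1/32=0.04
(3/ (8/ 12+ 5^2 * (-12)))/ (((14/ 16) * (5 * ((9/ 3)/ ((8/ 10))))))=-48/ 78575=-0.00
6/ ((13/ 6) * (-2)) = -18/ 13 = -1.38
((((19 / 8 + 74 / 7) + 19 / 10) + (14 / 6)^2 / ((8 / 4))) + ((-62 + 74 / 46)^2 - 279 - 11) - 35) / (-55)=-4452058337 / 73319400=-60.72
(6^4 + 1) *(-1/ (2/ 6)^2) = -11673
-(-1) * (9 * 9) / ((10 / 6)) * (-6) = -1458 / 5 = -291.60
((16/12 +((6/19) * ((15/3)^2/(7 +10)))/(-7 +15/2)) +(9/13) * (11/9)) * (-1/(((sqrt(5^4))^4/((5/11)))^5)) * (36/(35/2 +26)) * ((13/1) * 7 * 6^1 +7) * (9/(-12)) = 25983258/11415303056710399687290191650390625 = 0.00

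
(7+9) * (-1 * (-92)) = 1472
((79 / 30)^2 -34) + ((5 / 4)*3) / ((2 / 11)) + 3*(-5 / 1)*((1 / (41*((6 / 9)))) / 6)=-482063 / 73800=-6.53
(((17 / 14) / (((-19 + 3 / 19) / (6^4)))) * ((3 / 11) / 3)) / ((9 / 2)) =-23256 / 13783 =-1.69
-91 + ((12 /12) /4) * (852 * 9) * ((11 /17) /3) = 5482 /17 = 322.47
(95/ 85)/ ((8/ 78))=741/ 68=10.90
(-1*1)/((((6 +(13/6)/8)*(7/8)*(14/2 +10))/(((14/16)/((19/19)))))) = -48/5117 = -0.01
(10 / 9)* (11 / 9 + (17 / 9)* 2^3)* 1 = 490 / 27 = 18.15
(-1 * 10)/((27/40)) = -400/27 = -14.81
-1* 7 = -7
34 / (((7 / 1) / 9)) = 306 / 7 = 43.71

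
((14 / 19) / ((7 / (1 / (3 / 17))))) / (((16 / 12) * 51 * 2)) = 0.00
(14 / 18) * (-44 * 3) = -308 / 3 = -102.67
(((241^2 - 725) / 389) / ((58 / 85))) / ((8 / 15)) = 18282225 / 45124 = 405.16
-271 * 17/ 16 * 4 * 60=-69105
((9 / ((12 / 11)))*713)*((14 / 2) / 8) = 164703 / 32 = 5146.97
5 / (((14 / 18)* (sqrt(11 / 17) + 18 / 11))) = 2.63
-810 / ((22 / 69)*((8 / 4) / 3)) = -83835 / 22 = -3810.68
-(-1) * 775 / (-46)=-775 / 46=-16.85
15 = 15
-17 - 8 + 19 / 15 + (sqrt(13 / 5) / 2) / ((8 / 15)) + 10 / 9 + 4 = -838 / 45 + 3 * sqrt(65) / 16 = -17.11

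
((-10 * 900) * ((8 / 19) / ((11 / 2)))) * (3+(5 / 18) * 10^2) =-4432000 / 209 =-21205.74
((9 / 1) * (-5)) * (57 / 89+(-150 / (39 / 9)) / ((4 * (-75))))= -78705 / 2314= -34.01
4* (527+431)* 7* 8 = 214592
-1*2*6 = -12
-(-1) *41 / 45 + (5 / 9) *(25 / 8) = 953 / 360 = 2.65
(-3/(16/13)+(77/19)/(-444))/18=-82559/607392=-0.14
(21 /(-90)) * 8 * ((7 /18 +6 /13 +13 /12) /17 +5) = -56959 /5967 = -9.55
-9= -9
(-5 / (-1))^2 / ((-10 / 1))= -5 / 2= -2.50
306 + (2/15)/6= 13771/45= 306.02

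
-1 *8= -8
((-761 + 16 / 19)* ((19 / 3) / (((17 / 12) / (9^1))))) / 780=-3333 / 85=-39.21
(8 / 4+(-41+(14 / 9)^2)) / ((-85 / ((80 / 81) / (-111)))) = -47408 / 12380607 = -0.00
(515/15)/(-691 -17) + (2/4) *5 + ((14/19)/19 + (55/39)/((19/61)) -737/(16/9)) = -16249505323/39871728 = -407.54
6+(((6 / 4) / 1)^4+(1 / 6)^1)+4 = 731 / 48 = 15.23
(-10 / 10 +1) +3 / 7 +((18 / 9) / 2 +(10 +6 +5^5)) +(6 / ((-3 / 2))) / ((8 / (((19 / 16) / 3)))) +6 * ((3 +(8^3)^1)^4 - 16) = 283628222167067 / 672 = 422065806796.23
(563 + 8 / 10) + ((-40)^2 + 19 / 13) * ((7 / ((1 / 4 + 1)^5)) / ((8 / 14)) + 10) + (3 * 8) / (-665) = 124308475913 / 5403125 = 23006.77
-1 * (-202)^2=-40804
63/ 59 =1.07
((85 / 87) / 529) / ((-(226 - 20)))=-85 / 9480738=-0.00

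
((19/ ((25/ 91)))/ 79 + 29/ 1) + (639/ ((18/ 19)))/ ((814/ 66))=12359121/ 146150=84.56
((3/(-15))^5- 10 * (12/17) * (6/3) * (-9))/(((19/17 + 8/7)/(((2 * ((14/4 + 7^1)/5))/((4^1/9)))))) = 8930227509/16812500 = 531.17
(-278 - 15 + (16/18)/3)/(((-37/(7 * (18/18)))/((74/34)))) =55321/459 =120.53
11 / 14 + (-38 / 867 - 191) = -2309353 / 12138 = -190.26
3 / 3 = 1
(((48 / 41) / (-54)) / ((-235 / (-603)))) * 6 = -3216 / 9635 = -0.33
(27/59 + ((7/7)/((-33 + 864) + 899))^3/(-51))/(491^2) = 7129716308941/3755981818959693000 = 0.00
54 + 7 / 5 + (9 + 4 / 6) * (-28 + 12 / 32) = -25397 / 120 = -211.64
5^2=25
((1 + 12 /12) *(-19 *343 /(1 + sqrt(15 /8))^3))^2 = 695849598976 /(4 + sqrt(30))^6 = 960346.76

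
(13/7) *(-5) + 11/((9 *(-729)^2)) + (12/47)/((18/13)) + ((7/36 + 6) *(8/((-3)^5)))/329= -2046110756/224799543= -9.10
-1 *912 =-912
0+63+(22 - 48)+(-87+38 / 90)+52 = 109 / 45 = 2.42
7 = 7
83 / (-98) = -83 / 98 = -0.85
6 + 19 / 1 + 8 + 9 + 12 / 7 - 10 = 236 / 7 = 33.71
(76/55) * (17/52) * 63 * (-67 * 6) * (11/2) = -4090149/65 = -62925.37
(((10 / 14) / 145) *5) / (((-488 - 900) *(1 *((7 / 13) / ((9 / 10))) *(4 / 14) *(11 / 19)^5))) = -289703583 / 181513495856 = -0.00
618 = 618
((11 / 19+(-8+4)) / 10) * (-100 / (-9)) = -650 / 171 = -3.80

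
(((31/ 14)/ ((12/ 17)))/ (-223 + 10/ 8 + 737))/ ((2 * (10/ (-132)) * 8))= -5797/ 1154160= -0.01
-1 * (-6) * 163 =978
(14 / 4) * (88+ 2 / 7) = 309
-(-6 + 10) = -4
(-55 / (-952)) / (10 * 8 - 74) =0.01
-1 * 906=-906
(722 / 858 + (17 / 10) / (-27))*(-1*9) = -30059 / 4290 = -7.01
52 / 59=0.88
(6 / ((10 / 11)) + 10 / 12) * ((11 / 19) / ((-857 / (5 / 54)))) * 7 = -17171 / 5275692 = -0.00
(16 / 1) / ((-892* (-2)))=2 / 223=0.01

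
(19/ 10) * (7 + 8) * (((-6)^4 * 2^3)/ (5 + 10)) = 98496/ 5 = 19699.20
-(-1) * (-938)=-938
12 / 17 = 0.71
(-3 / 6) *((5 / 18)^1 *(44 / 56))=-55 / 504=-0.11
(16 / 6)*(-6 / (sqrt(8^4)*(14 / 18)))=-9 / 28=-0.32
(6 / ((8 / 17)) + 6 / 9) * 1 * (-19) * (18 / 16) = -9177 / 32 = -286.78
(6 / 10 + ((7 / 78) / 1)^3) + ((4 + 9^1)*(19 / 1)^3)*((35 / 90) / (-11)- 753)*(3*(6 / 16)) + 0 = -3943197532149703 / 52200720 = -75539140.69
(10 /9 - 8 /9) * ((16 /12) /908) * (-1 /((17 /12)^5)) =-0.00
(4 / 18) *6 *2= 8 / 3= 2.67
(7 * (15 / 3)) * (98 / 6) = 1715 / 3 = 571.67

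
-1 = -1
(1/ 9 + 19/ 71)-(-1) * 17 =11105/ 639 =17.38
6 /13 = 0.46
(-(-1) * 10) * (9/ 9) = 10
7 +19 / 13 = 110 / 13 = 8.46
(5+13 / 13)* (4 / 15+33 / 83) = 1654 / 415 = 3.99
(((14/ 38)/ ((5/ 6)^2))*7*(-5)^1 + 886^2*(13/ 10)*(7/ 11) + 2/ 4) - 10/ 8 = 2714435417/ 4180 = 649386.46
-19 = -19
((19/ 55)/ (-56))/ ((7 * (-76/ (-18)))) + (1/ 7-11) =-468169/ 43120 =-10.86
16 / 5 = 3.20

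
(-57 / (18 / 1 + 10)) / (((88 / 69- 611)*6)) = 1311 / 2355976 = 0.00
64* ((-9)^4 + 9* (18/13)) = 5469120/13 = 420701.54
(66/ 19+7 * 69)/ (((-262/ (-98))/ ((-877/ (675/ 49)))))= -2162530279/ 186675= -11584.47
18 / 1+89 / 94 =18.95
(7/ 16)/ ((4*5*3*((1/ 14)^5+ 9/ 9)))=117649/ 16134750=0.01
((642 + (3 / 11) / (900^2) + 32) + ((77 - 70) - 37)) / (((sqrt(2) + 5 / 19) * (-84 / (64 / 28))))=36340920019 / 15215161500 - 690477480361 * sqrt(2) / 76075807500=-10.45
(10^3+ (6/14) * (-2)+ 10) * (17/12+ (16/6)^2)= 542162/63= 8605.75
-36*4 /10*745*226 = -2424528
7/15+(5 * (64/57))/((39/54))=30529/3705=8.24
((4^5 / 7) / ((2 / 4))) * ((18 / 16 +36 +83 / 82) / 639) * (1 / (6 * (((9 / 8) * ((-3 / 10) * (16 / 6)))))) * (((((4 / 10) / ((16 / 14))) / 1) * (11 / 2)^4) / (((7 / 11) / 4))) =-4604770192 / 707373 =-6509.68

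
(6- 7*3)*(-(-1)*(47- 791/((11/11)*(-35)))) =-1044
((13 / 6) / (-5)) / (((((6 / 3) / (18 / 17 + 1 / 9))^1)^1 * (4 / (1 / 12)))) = -2327 / 440640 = -0.01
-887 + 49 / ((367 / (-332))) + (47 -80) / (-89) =-30407822 / 32663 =-930.96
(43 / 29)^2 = 1849 / 841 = 2.20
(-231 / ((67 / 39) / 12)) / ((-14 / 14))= 108108 / 67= 1613.55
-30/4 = -15/2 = -7.50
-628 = -628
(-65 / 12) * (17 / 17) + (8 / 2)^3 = 703 / 12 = 58.58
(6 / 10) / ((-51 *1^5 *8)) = -1 / 680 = -0.00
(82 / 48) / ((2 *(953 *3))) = 41 / 137232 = 0.00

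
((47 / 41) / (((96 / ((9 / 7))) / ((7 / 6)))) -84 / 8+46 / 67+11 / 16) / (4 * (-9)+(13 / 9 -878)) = 14411367 / 1443911104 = 0.01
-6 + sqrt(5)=-3.76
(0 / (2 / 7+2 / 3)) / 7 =0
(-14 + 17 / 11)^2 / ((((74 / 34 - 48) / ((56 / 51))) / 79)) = -83034056 / 282777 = -293.64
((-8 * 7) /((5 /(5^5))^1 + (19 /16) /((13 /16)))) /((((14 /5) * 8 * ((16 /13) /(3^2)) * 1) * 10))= -950625 /760832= -1.25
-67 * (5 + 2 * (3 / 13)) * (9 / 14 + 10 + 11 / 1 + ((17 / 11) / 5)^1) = -80407571 / 10010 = -8032.72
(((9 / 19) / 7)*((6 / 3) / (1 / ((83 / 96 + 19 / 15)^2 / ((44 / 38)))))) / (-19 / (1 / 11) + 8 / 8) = -0.00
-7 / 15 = -0.47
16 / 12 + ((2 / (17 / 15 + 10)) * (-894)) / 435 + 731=10634707 / 14529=731.96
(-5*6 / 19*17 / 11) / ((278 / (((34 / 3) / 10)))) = -0.01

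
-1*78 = -78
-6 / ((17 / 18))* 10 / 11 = -1080 / 187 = -5.78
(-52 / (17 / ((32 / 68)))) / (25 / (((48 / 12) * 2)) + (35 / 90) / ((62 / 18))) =-103168 / 232067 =-0.44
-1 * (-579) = 579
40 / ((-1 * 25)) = -1.60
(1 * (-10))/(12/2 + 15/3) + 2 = 12/11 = 1.09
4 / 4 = 1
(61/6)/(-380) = -61/2280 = -0.03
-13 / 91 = -1 / 7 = -0.14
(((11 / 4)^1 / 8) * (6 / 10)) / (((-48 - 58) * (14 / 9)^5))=-1948617 / 9121495040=-0.00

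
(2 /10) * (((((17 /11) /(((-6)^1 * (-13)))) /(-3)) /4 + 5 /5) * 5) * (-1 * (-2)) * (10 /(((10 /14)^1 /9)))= 71953 /286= 251.58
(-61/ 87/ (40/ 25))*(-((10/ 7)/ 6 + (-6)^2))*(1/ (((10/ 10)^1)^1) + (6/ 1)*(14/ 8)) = 5338415/ 29232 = 182.62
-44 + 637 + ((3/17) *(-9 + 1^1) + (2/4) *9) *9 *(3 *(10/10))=22997/34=676.38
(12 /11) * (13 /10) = 78 /55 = 1.42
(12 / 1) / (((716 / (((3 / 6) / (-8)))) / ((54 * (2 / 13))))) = -81 / 9308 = -0.01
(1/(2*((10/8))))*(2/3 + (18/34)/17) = 242/867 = 0.28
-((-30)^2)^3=-729000000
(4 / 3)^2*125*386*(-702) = -60216000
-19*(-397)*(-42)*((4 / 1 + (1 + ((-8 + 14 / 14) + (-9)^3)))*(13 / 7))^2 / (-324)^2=-681185768887 / 122472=-5561971.46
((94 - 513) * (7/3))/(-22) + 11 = 3659/66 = 55.44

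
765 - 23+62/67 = 49776/67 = 742.93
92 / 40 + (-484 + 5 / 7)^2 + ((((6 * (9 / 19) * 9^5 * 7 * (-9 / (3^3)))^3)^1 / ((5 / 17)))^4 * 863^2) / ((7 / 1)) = 25057770102130365075386089061269283910367472024975084267384429472680990286131600420491723500861 / 135565538792802361250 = 184838789601452665859390200000000000000000000000000000000000000000000000000.00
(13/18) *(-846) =-611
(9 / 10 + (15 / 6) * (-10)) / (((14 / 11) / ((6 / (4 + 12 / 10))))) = -7953 / 364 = -21.85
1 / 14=0.07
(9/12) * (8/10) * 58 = 174/5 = 34.80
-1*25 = -25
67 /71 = 0.94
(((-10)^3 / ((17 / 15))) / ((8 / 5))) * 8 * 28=-2100000 / 17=-123529.41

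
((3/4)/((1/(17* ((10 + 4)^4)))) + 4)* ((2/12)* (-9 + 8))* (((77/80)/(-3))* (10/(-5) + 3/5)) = -16500407/450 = -36667.57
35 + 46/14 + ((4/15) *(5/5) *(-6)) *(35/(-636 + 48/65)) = 2772934/72261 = 38.37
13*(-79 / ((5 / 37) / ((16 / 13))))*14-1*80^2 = -686752 / 5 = -137350.40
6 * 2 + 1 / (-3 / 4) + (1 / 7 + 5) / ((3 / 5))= 404 / 21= 19.24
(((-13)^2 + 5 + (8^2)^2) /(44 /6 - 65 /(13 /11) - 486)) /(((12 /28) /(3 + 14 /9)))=-1225490 /14409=-85.05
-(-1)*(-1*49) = -49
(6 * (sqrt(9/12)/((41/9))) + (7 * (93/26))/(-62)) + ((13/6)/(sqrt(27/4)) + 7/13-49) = -2541/52 + 1262 * sqrt(3)/1107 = -46.89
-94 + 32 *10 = 226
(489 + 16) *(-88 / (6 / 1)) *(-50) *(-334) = -123691333.33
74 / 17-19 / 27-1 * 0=1675 / 459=3.65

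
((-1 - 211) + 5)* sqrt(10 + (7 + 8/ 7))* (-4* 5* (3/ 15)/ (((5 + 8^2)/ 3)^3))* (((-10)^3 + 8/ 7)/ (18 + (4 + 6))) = -2736* sqrt(889)/ 7889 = -10.34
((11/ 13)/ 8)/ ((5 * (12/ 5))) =11/ 1248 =0.01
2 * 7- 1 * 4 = 10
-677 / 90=-7.52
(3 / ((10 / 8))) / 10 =6 / 25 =0.24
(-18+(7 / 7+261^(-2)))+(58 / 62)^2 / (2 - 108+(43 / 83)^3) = -67396004567248547 / 3962547364466115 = -17.01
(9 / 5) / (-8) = -9 / 40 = -0.22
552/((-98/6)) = -1656/49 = -33.80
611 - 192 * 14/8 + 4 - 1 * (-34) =313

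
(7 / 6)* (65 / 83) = 455 / 498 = 0.91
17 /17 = 1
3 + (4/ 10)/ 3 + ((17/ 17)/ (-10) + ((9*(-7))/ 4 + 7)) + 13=437/ 60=7.28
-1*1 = -1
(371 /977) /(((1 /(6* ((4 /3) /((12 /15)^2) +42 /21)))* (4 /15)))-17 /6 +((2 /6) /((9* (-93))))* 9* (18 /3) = 7761519 /242296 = 32.03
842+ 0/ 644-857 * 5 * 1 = -3443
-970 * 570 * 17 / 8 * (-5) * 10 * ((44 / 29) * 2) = 5169615000 / 29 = 178262586.21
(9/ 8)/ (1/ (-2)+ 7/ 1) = 9/ 52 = 0.17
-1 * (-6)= 6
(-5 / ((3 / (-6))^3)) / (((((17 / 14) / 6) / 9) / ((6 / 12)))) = 15120 / 17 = 889.41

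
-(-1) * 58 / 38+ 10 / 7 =2.95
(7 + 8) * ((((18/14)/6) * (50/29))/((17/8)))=9000/3451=2.61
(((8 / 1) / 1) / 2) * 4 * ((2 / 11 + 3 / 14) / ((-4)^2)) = 61 / 154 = 0.40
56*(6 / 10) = 168 / 5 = 33.60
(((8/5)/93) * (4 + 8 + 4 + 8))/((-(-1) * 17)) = 64/2635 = 0.02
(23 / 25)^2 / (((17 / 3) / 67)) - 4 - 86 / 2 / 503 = 31649112 / 5344375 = 5.92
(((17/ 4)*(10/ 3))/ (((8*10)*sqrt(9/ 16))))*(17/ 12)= 289/ 864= 0.33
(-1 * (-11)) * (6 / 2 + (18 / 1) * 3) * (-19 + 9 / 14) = -161139 / 14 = -11509.93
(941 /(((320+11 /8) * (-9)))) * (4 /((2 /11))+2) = -60224 /7713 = -7.81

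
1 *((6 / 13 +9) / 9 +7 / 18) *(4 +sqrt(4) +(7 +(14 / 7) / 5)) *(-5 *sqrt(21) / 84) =-22579 *sqrt(21) / 19656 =-5.26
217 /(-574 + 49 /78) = -2418 /6389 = -0.38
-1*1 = -1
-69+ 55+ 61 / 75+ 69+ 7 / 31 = 130291 / 2325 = 56.04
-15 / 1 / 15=-1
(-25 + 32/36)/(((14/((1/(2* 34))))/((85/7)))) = -155/504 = -0.31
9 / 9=1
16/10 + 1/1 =13/5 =2.60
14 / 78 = 7 / 39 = 0.18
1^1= 1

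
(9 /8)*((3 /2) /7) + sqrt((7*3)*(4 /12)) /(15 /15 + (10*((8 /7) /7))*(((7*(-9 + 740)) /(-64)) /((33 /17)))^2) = 278784*sqrt(7) /772430429 + 27 /112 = 0.24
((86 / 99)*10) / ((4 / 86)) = 18490 / 99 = 186.77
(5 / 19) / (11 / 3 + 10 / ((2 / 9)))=15 / 2774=0.01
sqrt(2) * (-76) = -76 * sqrt(2) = -107.48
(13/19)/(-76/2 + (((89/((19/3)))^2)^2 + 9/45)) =445835/25385976936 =0.00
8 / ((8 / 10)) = 10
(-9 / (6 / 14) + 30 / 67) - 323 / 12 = -38165 / 804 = -47.47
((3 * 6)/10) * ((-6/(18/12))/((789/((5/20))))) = -3/1315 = -0.00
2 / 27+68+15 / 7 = 13271 / 189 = 70.22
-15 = -15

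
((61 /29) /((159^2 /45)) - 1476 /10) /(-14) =8588099 /814610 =10.54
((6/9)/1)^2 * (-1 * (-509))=2036/9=226.22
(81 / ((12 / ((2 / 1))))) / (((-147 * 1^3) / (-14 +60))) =-207 / 49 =-4.22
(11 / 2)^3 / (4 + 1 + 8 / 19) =25289 / 824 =30.69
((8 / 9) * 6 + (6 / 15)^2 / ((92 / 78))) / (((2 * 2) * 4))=0.34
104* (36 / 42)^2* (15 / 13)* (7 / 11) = 4320 / 77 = 56.10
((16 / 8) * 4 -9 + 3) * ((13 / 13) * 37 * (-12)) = -888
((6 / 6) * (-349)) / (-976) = 349 / 976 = 0.36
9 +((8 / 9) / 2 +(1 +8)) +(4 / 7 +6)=1576 / 63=25.02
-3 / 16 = -0.19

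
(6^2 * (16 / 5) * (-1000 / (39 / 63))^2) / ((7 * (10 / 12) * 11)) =8709120000 / 1859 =4684841.31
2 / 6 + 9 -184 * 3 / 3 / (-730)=10496 / 1095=9.59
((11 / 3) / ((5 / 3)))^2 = 121 / 25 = 4.84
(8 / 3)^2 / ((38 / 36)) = 128 / 19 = 6.74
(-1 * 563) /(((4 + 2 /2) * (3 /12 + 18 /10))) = -2252 /41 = -54.93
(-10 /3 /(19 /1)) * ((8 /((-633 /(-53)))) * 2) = -8480 /36081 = -0.24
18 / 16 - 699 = -5583 / 8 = -697.88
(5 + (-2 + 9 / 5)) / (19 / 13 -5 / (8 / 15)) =-2496 / 4115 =-0.61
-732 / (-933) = 244 / 311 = 0.78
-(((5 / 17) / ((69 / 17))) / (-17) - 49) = 57482 / 1173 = 49.00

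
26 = 26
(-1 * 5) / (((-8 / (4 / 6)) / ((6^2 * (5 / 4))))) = 18.75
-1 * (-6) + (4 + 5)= 15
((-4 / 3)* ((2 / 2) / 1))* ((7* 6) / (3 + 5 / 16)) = -896 / 53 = -16.91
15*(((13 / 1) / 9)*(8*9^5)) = 10235160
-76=-76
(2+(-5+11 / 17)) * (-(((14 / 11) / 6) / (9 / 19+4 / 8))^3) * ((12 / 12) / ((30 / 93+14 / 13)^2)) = 7641788450660 / 615225231730197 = 0.01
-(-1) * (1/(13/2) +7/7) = 15/13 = 1.15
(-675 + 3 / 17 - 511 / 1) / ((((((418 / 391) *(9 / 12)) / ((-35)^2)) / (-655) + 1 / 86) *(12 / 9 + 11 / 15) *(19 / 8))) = -12629330345625 / 607796974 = -20778.86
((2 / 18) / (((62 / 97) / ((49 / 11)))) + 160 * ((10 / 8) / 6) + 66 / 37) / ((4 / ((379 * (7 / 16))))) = 21625051357 / 14534784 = 1487.81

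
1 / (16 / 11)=11 / 16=0.69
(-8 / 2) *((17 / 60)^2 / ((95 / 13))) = -3757 / 85500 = -0.04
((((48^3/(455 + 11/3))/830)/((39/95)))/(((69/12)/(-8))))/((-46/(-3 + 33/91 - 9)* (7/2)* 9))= -123623424/15634536281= -0.01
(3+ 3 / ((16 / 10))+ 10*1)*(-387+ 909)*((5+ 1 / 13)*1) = 1024947 / 26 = 39421.04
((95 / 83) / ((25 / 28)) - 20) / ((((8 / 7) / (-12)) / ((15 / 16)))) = 61173 / 332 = 184.26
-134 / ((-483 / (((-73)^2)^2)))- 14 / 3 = 3805362040 / 483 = 7878596.36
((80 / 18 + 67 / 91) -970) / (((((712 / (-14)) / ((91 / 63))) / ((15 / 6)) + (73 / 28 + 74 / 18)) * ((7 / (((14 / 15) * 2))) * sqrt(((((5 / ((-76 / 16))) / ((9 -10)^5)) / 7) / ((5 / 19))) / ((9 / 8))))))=1580374 * sqrt(14) / 120643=49.01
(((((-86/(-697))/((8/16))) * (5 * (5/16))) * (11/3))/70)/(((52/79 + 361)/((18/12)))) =186835/2230366544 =0.00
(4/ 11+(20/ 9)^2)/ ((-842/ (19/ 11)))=-44878/ 4126221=-0.01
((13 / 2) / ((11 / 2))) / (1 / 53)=689 / 11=62.64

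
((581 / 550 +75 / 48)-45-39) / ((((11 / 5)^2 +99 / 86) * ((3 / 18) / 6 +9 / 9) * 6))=-46191933 / 20970268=-2.20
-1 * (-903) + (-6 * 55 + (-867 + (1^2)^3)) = -293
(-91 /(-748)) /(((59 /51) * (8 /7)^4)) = 655473 /10633216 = 0.06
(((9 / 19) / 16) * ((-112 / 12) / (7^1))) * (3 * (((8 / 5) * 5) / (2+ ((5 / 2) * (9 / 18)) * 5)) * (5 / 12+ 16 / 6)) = -74 / 209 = -0.35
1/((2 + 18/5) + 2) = 5/38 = 0.13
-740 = -740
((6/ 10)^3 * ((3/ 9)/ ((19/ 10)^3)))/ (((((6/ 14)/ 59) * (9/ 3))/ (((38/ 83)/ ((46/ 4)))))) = 13216/ 689149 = 0.02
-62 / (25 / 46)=-2852 / 25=-114.08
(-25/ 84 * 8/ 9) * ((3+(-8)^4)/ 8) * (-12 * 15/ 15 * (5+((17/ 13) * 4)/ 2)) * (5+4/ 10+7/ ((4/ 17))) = 158487835/ 364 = 435406.14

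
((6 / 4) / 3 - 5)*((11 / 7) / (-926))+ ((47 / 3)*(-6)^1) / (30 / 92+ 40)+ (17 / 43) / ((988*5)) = -3027568419 / 1303143595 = -2.32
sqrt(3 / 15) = sqrt(5) / 5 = 0.45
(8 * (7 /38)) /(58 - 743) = -28 /13015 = -0.00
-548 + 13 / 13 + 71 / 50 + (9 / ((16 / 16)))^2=-23229 / 50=-464.58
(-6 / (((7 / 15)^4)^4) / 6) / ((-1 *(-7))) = -6568408355712890625 / 232630513987207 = -28235.37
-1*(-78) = 78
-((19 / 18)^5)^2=-6131066257801 / 3570467226624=-1.72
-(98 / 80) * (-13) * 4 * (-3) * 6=-5733 / 5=-1146.60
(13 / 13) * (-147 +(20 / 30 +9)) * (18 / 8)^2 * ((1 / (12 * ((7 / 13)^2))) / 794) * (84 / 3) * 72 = -1409967 / 2779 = -507.36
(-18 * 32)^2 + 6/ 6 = 331777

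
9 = 9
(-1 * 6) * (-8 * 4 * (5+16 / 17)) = 19392 / 17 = 1140.71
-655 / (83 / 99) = -64845 / 83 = -781.27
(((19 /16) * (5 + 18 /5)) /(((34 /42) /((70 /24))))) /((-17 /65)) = -2602145 /18496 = -140.69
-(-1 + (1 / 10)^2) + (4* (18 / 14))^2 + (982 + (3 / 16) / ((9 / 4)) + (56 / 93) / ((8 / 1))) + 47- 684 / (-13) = 3285544267 / 2962050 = 1109.21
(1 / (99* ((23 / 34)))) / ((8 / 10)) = 0.02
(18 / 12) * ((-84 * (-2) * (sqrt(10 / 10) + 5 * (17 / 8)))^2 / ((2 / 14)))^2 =2138583973465107 / 2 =1069291986732553.50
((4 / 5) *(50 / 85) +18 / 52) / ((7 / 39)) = 1083 / 238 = 4.55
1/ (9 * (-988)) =-1/ 8892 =-0.00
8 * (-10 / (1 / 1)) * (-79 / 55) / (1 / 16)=20224 / 11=1838.55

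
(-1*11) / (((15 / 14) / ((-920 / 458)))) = 14168 / 687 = 20.62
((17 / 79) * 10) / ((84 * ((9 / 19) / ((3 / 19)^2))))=85 / 63042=0.00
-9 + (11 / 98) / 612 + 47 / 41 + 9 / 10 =-85493533 / 12295080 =-6.95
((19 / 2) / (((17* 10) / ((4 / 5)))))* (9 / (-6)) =-57 / 850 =-0.07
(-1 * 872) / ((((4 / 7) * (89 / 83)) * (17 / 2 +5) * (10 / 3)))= -126658 / 4005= -31.62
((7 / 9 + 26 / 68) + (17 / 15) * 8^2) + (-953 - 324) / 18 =2.75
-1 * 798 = -798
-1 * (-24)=24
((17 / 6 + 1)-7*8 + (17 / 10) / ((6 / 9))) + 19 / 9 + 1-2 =-8731 / 180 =-48.51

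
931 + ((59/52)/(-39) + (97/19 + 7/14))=36088153/38532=936.58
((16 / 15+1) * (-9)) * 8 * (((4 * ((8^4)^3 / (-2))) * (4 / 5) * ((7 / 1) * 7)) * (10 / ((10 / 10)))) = 40083795902201856 / 5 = 8016759180440371.20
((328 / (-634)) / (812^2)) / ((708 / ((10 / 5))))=-0.00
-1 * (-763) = 763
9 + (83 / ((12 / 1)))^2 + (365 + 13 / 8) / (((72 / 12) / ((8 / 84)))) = 9023 / 144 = 62.66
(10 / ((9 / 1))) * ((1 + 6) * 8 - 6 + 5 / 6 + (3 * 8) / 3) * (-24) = -14120 / 9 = -1568.89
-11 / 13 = -0.85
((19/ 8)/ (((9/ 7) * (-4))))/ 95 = -7/ 1440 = -0.00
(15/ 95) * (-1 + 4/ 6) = -1/ 19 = -0.05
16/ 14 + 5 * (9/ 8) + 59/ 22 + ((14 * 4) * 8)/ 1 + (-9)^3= -167275/ 616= -271.55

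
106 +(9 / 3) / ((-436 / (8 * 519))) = 77.43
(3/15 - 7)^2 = 1156/25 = 46.24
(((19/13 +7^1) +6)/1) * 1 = 188/13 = 14.46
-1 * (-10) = 10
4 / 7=0.57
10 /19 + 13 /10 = 347 /190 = 1.83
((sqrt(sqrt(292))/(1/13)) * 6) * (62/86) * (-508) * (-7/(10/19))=81684876 * sqrt(2) * 73^(1/4)/215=1570539.66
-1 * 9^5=-59049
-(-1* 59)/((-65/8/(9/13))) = -5.03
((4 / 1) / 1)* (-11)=-44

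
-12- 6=-18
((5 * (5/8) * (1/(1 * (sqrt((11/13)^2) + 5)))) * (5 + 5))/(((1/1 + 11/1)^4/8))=1625/787968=0.00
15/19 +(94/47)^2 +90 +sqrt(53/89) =sqrt(4717)/89 +1801/19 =95.56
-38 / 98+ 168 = 8213 / 49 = 167.61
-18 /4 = -9 /2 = -4.50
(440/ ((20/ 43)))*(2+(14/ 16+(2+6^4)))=4922511/ 4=1230627.75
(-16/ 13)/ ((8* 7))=-2/ 91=-0.02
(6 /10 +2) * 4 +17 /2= 189 /10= 18.90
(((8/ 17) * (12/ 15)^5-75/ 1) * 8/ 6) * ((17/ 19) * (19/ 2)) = -7952366/ 9375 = -848.25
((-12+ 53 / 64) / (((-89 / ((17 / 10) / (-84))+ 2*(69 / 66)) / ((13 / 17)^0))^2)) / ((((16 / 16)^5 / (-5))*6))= 125014175 / 259936975872384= 0.00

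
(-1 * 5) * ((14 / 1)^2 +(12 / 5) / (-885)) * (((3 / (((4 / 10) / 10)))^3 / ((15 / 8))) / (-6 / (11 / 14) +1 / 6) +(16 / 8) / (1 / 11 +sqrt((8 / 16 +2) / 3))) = 2571571097611296 / 87115565- 69961232 * sqrt(30) / 176705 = 29516908.75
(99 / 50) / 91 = 99 / 4550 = 0.02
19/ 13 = 1.46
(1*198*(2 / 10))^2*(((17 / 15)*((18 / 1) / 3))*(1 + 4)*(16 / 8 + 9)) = 586491.84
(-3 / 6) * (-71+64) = 7 / 2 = 3.50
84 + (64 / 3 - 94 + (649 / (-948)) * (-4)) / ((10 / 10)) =3335 / 237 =14.07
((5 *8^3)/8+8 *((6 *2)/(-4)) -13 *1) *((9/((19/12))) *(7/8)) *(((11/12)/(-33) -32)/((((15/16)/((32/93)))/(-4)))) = 584727808/8835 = 66183.11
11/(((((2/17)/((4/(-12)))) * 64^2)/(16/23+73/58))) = -162503/10928128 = -0.01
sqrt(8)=2 * sqrt(2)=2.83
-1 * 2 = -2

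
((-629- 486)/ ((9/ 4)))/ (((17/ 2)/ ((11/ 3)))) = -213.77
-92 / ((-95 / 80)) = 1472 / 19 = 77.47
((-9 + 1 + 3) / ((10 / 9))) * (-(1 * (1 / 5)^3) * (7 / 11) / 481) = 63 / 1322750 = 0.00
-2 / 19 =-0.11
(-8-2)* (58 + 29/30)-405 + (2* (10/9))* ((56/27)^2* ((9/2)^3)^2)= 235156/3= 78385.33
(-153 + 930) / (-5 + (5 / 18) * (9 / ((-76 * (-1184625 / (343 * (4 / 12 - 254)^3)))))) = -755508335400 / 156025601783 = -4.84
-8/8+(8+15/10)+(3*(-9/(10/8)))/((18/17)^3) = -1309/135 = -9.70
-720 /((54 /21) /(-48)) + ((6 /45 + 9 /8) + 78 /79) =127432489 /9480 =13442.25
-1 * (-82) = 82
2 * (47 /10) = 47 /5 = 9.40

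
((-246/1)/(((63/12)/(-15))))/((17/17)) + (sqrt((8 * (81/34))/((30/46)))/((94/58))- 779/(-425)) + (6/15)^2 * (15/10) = 174 * sqrt(5865)/3995 + 2097167/2975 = 708.27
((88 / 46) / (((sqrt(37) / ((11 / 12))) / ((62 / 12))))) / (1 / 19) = 71269*sqrt(37) / 15318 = 28.30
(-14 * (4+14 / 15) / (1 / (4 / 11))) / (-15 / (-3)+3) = -518 / 165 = -3.14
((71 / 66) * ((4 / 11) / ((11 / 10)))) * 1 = 1420 / 3993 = 0.36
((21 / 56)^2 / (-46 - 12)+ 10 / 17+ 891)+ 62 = 60175079 / 63104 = 953.59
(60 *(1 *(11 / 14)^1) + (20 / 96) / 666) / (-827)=-5274755 / 92531376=-0.06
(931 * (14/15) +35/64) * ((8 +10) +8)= 10851113/480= 22606.49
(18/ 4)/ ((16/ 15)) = 135/ 32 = 4.22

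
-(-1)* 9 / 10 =9 / 10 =0.90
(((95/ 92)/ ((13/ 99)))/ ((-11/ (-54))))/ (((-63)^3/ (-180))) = 2850/ 102557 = 0.03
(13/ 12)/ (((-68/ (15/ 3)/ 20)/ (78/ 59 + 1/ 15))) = -2.21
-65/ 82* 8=-260/ 41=-6.34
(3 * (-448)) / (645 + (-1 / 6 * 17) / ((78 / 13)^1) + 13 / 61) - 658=-934581382 / 1415851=-660.08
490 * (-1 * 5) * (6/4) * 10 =-36750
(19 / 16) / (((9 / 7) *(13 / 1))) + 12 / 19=24991 / 35568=0.70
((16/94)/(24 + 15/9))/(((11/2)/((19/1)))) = 912/39809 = 0.02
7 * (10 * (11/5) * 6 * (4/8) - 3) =441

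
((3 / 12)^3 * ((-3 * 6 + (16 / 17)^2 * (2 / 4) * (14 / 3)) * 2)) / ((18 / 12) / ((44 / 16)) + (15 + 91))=-75977 / 16257984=-0.00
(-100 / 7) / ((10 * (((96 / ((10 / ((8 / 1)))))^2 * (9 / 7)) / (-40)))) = 625 / 82944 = 0.01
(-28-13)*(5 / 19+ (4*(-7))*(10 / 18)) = 107215 / 171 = 626.99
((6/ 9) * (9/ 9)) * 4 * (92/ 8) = 92/ 3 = 30.67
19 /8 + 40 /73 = 1707 /584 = 2.92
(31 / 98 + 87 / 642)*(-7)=-2369 / 749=-3.16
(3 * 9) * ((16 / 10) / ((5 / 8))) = 1728 / 25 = 69.12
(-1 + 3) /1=2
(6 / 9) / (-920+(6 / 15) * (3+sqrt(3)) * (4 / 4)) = -11485 / 15828618 - 5 * sqrt(3) / 15828618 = -0.00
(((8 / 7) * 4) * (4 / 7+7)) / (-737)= -1696 / 36113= -0.05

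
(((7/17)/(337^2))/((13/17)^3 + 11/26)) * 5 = 0.00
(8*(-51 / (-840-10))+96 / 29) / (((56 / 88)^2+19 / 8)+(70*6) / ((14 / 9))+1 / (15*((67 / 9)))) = 59408096 / 4275566135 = 0.01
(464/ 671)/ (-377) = -16/ 8723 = -0.00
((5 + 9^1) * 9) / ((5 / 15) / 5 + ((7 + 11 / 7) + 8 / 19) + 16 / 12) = 83790 / 6911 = 12.12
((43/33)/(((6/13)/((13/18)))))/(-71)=-7267/253044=-0.03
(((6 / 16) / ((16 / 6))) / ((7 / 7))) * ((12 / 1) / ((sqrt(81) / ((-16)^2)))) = 48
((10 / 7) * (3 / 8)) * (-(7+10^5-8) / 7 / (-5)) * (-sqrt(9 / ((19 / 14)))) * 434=-27899721 * sqrt(266) / 266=-1710641.65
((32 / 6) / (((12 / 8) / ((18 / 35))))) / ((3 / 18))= 384 / 35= 10.97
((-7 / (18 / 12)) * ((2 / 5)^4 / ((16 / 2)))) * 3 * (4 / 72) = -14 / 5625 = -0.00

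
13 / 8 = 1.62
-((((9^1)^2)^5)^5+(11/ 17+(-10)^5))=-8761417852444192627619839206015561635935826174028/ 17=-515377520732011331036461100000000000000000000000.00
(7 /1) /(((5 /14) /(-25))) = -490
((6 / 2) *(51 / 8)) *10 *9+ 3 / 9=20659 / 12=1721.58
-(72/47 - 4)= 2.47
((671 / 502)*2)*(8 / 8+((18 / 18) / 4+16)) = 46299 / 1004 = 46.11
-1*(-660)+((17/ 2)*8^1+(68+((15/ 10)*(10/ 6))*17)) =1677/ 2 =838.50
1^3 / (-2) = -0.50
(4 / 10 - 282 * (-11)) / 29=15512 / 145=106.98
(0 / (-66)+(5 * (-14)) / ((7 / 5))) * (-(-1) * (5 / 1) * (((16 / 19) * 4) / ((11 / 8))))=-612.44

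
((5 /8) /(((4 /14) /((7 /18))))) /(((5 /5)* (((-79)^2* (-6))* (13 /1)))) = -245 /140197824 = -0.00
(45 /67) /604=0.00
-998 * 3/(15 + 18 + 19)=-1497/26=-57.58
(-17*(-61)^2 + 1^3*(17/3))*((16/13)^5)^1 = -198971490304/1113879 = -178629.36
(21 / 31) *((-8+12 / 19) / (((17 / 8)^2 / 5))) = -940800 / 170221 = -5.53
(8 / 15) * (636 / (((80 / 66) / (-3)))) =-20988 / 25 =-839.52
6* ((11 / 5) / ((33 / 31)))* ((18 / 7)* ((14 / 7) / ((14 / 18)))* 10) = 819.92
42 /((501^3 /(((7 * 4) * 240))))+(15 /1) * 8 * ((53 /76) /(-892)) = -10842304615 /118402024386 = -0.09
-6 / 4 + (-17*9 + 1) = -307 / 2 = -153.50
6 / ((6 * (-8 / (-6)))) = 3 / 4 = 0.75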